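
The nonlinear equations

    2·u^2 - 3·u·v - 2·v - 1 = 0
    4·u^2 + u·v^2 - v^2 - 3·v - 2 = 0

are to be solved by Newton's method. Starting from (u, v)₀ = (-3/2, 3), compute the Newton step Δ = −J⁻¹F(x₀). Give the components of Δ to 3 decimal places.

At (-3/2, 3): F = (11.000, -24.500).
Jacobian J = [[4·u - 3·v, -3·u - 2], [8·u + v^2, 2·u·v - 2·v - 3]].
At the point, J = [[-15.000, 2.500], [-3.000, -18.000]] (det J = 277.500).
Solving J·Δ = −F gives Δ = (0.493, -1.443).

(0.493, -1.443)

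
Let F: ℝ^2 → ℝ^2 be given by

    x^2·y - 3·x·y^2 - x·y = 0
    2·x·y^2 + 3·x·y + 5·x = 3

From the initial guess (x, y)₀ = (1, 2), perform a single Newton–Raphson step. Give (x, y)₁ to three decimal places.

At (1, 2): F = (-12.000, 16.000).
Jacobian J = [[2·x·y - 3·y^2 - y, x^2 - 6·x·y - x], [2·y^2 + 3·y + 5, 4·x·y + 3·x]].
At the point, J = [[-10.000, -12.000], [19.000, 11.000]] (det J = 118.000).
Solving J·Δ = −F gives Δ = (-0.508, -0.576).
Then the next iterate is (x, y)₁ = (0.492, 1.424).

(0.492, 1.424)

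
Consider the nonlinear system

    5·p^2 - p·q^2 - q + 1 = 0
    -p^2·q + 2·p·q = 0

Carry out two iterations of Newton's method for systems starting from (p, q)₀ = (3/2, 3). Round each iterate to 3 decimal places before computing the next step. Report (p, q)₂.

At (3/2, 3): F = (-4.250, 2.250).
Jacobian J = [[10·p - q^2, -2·p·q - 1], [-2·p·q + 2·q, -p^2 + 2·p]].
At the point, J = [[6.000, -10.000], [-3.000, 0.750]] (det J = -25.500).
Solving J·Δ = −F gives Δ = (0.757, 0.029).
Then the next iterate is (p, q)₁ = (2.257, 3.029).
Round to (2.257, 3.029) and repeat: F = (2.73363, -1.75697), J = [[13.39516, -14.67291], [-7.61491, -0.58005]].
Δ = (-0.229, -0.023), so (p, q)₂ = (2.028, 3.006).

(2.028, 3.006)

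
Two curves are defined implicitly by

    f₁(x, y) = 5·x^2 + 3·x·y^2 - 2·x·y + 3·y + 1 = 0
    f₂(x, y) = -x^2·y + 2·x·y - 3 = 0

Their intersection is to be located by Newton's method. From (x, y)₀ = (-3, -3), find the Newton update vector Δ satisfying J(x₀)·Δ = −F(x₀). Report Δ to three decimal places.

(1.170, 0.928)

At (-3, -3): F = (-62.000, 42.000).
Jacobian J = [[10·x + 3·y^2 - 2·y, 6·x·y - 2·x + 3], [-2·x·y + 2·y, -x^2 + 2·x]].
At the point, J = [[3.000, 63.000], [-24.000, -15.000]] (det J = 1467.000).
Solving J·Δ = −F gives Δ = (1.170, 0.928).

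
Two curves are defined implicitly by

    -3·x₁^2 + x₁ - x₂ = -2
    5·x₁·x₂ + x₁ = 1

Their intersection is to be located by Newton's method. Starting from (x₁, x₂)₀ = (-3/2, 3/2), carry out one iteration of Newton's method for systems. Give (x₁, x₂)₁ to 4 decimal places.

At (-3/2, 3/2): F = (-7.7500, -13.7500).
Jacobian J = [[-6·x₁ + 1, -1], [5·x₂ + 1, 5·x₁]].
At the point, J = [[10.0000, -1.0000], [8.5000, -7.5000]] (det J = -66.5000).
Solving J·Δ = −F gives Δ = (0.6673, -1.0771).
Then the next iterate is (x₁, x₂)₁ = (-0.8327, 0.4229).

(-0.8327, 0.4229)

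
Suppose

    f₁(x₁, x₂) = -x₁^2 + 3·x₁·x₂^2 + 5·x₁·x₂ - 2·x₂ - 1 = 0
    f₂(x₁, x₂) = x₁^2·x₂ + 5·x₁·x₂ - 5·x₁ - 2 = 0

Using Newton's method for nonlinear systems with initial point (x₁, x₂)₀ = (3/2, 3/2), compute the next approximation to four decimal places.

At (3/2, 3/2): F = (15.1250, 5.1250).
Jacobian J = [[-2·x₁ + 3·x₂^2 + 5·x₂, 6·x₁·x₂ + 5·x₁ - 2], [2·x₁·x₂ + 5·x₂ - 5, x₁^2 + 5·x₁]].
At the point, J = [[11.2500, 19.0000], [7.0000, 9.7500]] (det J = -23.3125).
Solving J·Δ = −F gives Δ = (2.1488, -2.0684).
Then the next iterate is (x₁, x₂)₁ = (3.6488, -0.5684).

(3.6488, -0.5684)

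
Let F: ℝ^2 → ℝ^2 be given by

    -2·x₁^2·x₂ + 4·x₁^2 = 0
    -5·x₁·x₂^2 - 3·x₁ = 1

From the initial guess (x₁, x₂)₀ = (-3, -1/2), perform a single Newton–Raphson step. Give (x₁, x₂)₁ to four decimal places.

(-1.7590, -0.0683)

At (-3, -1/2): F = (45.0000, 11.7500).
Jacobian J = [[-4·x₁·x₂ + 8·x₁, -2·x₁^2], [-5·x₂^2 - 3, -10·x₁·x₂]].
At the point, J = [[-30.0000, -18.0000], [-4.2500, -15.0000]] (det J = 373.5000).
Solving J·Δ = −F gives Δ = (1.2410, 0.4317).
Then the next iterate is (x₁, x₂)₁ = (-1.7590, -0.0683).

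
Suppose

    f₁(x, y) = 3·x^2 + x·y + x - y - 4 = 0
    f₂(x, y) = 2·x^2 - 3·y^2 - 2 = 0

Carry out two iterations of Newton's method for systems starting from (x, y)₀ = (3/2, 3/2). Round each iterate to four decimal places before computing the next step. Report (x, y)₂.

(1.0078, 0.3831)

At (3/2, 3/2): F = (5.0000, -4.2500).
Jacobian J = [[6·x + y + 1, x - 1], [4·x, -6·y]].
At the point, J = [[11.5000, 0.5000], [6.0000, -9.0000]] (det J = -106.5000).
Solving J·Δ = −F gives Δ = (-0.4026, -0.7406).
Then the next iterate is (x, y)₁ = (1.0974, 0.7594).
Round to (1.0974, 0.7594) and repeat: F = (0.784226, -1.321492), J = [[8.3438, 0.0974], [4.3896, -4.5564]].
Δ = (-0.0896, -0.3763), so (x, y)₂ = (1.0078, 0.3831).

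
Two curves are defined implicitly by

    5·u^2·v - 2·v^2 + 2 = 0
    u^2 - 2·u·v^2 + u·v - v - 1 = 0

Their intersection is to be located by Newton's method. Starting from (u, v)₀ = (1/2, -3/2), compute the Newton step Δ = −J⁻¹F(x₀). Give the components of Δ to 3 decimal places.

At (1/2, -3/2): F = (-4.375, -2.250).
Jacobian J = [[10·u·v, 5·u^2 - 4·v], [2·u - 2·v^2 + v, -4·u·v + u - 1]].
At the point, J = [[-7.500, 7.250], [-5.000, 2.500]] (det J = 17.500).
Solving J·Δ = −F gives Δ = (-0.307, 0.286).

(-0.307, 0.286)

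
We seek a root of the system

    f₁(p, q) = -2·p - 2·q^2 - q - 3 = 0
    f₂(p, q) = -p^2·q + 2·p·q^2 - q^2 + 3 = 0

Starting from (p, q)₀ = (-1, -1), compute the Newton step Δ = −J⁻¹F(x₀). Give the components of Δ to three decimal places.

At (-1, -1): F = (-2.000, 1.000).
Jacobian J = [[-2, -4·q - 1], [-2·p·q + 2·q^2, -p^2 + 4·p·q - 2·q]].
At the point, J = [[-2.000, 3.000], [0.000, 5.000]] (det J = -10.000).
Solving J·Δ = −F gives Δ = (-1.300, -0.200).

(-1.300, -0.200)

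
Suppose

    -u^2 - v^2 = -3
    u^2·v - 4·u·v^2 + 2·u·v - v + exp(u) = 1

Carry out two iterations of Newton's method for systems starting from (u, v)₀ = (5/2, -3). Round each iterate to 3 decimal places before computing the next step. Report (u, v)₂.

At (5/2, -3): F = (-12.250, -109.56751).
Jacobian J = [[-2·u, -2·v], [2·u·v - 4·v^2 + 2·v + exp(u), u^2 - 8·u·v + 2·u - 1]].
At the point, J = [[-5.000, 6.000], [-44.81751, 70.250]] (det J = -82.34496).
Solving J·Δ = −F gives Δ = (-2.467, -0.014).
Then the next iterate is (u, v)₁ = (0.033, -3.014).
Round to (0.033, -3.014) and repeat: F = (-6.08528, 1.64623), J = [[-0.066, 6.028], [-41.53016, -0.13722]].
Δ = (0.036, 1.010), so (u, v)₂ = (0.069, -2.004).

(0.069, -2.004)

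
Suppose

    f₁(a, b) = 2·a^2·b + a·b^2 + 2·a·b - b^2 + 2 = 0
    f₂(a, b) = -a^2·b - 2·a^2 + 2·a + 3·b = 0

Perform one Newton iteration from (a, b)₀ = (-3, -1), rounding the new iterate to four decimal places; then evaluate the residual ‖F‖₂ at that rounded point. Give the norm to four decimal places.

7.1559

At (-3, -1): F = (-14.0000, -18.0000).
Jacobian J = [[4·a·b + b^2 + 2·b, 2·a^2 + 2·a·b + 2·a - 2·b], [-2·a·b - 4·a + 2, -a^2 + 3]].
At the point, J = [[11.0000, 20.0000], [8.0000, -6.0000]] (det J = -226.0000).
Solving J·Δ = −F gives Δ = (1.9646, -0.3805).
Then the next iterate is (a, b)₁ = (-1.0354, -1.3805).
Re-evaluating at (-1.0354, -1.3805): F = (-1.980224, -6.876437), so ‖F‖₂ = 7.1559.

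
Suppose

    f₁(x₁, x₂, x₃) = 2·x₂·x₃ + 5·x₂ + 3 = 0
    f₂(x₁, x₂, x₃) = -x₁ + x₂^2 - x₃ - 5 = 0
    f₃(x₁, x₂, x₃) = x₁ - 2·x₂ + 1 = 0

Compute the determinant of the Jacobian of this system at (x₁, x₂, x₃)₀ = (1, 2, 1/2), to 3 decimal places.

-14.000

J = [[0, 2·x₃ + 5, 2·x₂], [-1, 2·x₂, -1], [1, -2, 0]].
At the point, J = [[0.000, 6.000, 4.000], [-1.000, 4.000, -1.000], [1.000, -2.000, 0.000]].
det J = -14.000.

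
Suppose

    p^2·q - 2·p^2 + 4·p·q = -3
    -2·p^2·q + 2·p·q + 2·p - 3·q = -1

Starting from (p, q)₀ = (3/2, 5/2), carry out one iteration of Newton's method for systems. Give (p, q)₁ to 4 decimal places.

At (3/2, 5/2): F = (19.1250, -7.2500).
Jacobian J = [[2·p·q - 4·p + 4·q, p^2 + 4·p], [-4·p·q + 2·q + 2, -2·p^2 + 2·p - 3]].
At the point, J = [[11.5000, 8.2500], [-8.0000, -4.5000]] (det J = 14.2500).
Solving J·Δ = −F gives Δ = (1.8421, -4.8860).
Then the next iterate is (p, q)₁ = (3.3421, -2.3860).

(3.3421, -2.3860)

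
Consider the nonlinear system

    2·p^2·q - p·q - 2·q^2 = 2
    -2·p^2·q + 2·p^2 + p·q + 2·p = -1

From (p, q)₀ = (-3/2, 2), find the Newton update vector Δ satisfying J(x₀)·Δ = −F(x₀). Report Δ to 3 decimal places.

(0.298, -1.087)

At (-3/2, 2): F = (2.000, -9.500).
Jacobian J = [[4·p·q - q, 2·p^2 - p - 4·q], [-4·p·q + 4·p + q + 2, -2·p^2 + p]].
At the point, J = [[-14.000, -2.000], [10.000, -6.000]] (det J = 104.000).
Solving J·Δ = −F gives Δ = (0.298, -1.087).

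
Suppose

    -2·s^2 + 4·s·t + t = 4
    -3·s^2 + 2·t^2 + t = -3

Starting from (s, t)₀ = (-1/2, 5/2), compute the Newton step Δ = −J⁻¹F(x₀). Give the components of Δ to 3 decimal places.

(0.443, -1.689)

At (-1/2, 5/2): F = (-7.000, 17.250).
Jacobian J = [[-4·s + 4·t, 4·s + 1], [-6·s, 4·t + 1]].
At the point, J = [[12.000, -1.000], [3.000, 11.000]] (det J = 135.000).
Solving J·Δ = −F gives Δ = (0.443, -1.689).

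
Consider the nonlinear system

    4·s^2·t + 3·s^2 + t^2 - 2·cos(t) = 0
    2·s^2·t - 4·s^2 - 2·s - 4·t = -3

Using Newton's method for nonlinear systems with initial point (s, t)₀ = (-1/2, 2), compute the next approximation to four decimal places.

At (-1/2, 2): F = (7.582294, -4.0000).
Jacobian J = [[8·s·t + 6·s, 4·s^2 + 2·t + 2·sin(t)], [4·s·t - 8·s - 2, 2·s^2 - 4]].
At the point, J = [[-11.0000, 6.818595], [-2.0000, -3.5000]] (det J = 52.137190).
Solving J·Δ = −F gives Δ = (-0.0141, -1.1348).
Then the next iterate is (s, t)₁ = (-0.5141, 0.8652).

(-0.5141, 0.8652)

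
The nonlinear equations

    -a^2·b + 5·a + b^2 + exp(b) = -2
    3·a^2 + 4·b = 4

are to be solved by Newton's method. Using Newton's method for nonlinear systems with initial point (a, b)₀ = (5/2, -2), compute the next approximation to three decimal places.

(1.589, -0.272)

At (5/2, -2): F = (31.13534, 6.750).
Jacobian J = [[-2·a·b + 5, -a^2 + 2·b + exp(b)], [6·a, 4]].
At the point, J = [[15.000, -10.11466], [15.000, 4.000]] (det J = 211.71997).
Solving J·Δ = −F gives Δ = (-0.911, 1.728).
Then the next iterate is (a, b)₁ = (1.589, -0.272).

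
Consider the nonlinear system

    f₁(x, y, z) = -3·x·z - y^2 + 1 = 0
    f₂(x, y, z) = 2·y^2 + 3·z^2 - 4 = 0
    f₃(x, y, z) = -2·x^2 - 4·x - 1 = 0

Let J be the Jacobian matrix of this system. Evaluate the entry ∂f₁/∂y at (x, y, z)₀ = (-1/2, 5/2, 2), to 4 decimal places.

-5.0000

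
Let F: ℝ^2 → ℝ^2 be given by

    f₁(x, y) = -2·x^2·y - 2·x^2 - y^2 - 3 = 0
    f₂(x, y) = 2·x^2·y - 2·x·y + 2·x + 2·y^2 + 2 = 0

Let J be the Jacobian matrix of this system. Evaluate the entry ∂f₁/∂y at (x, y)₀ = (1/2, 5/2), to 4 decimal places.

-5.5000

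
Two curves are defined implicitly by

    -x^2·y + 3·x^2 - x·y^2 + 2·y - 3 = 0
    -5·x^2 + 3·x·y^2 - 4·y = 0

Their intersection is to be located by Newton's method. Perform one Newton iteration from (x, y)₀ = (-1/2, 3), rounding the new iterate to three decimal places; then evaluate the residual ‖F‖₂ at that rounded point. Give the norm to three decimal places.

At (-1/2, 3): F = (7.500, -26.750).
Jacobian J = [[-2·x·y + 6·x - y^2, -x^2 - 2·x·y + 2], [-10·x + 3·y^2, 6·x·y - 4]].
At the point, J = [[-9.000, 4.750], [32.000, -13.000]] (det J = -35.000).
Solving J·Δ = −F gives Δ = (0.845, 0.021).
Then the next iterate is (x, y)₁ = (0.345, 3.021).
Re-evaluating at (0.345, 3.021): F = (-0.10912, -3.23326), so ‖F‖₂ = 3.235.

3.235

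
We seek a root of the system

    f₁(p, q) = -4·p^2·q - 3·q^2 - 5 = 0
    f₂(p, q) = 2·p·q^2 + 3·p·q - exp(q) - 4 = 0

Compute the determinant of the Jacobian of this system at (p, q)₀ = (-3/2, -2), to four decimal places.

J = [[-8·p·q, -4·p^2 - 6·q], [2·q^2 + 3·q, 4·p·q + 3·p - exp(q)]].
At the point, J = [[-24.0000, 3.0000], [2.0000, 7.364665]].
det J = -182.7520.

-182.7520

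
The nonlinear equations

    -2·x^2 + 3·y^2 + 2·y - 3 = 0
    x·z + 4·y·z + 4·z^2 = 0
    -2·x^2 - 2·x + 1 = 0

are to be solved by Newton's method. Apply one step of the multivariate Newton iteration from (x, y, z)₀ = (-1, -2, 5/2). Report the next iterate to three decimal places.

At (-1, -2, 5/2): F = (3.000, 2.500, 1.000).
Jacobian J = [[-4·x, 6·y + 2, 0], [z, 4·z, x + 4·y + 8·z], [-4·x - 2, 0, 0]].
At the point, J = [[4.000, -10.000, 0.000], [2.500, 10.000, 11.000], [2.000, 0.000, 0.000]] (det J = -220.000).
Solving J·Δ = −F gives Δ = (-0.500, 0.100, -0.205).
Then the next iterate is (x, y, z)₁ = (-1.500, -1.900, 2.295).

(-1.500, -1.900, 2.295)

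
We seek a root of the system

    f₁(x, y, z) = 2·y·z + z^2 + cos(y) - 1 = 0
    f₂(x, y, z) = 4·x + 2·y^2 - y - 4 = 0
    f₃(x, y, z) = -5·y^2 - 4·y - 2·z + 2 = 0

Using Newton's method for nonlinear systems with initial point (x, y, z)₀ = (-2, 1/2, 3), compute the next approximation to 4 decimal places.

At (-2, 1/2, 3): F = (11.877583, -12.0000, -7.2500).
Jacobian J = [[0, 2·z - sin(y), 2·y + 2·z], [4, 4·y - 1, 0], [0, -10·y - 4, -2]].
At the point, J = [[0.0000, 5.520574, 7.0000], [4.0000, 1.0000, 0.0000], [0.0000, -9.0000, -2.0000]] (det J = -207.835404).
Solving J·Δ = −F gives Δ = (3.1299, -0.5195, -1.2871).
Then the next iterate is (x, y, z)₁ = (1.1299, -0.0195, 1.7129).

(1.1299, -0.0195, 1.7129)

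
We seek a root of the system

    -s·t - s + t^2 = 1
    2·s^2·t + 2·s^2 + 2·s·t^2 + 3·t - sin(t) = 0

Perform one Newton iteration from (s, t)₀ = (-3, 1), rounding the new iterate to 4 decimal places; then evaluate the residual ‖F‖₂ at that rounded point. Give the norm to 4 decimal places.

At (-3, 1): F = (6.0000, 32.158529).
Jacobian J = [[-t - 1, -s + 2·t], [4·s·t + 4·s + 2·t^2, 2·s^2 + 4·s·t - cos(t) + 3]].
At the point, J = [[-2.0000, 5.0000], [-22.0000, 8.459698]] (det J = 93.080605).
Solving J·Δ = −F gives Δ = (1.1821, -0.7271).
Then the next iterate is (s, t)₁ = (-1.8179, 0.2729).
Re-evaluating at (-1.8179, 0.2729): F = (1.388479, 8.691660), so ‖F‖₂ = 8.8019.

8.8019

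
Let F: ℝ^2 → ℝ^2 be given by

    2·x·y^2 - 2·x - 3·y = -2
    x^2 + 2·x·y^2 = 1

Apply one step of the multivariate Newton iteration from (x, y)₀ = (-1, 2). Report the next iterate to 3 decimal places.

At (-1, 2): F = (-10.000, -8.000).
Jacobian J = [[2·y^2 - 2, 4·x·y - 3], [2·x + 2·y^2, 4·x·y]].
At the point, J = [[6.000, -11.000], [6.000, -8.000]] (det J = 18.000).
Solving J·Δ = −F gives Δ = (0.444, -0.667).
Then the next iterate is (x, y)₁ = (-0.556, 1.333).

(-0.556, 1.333)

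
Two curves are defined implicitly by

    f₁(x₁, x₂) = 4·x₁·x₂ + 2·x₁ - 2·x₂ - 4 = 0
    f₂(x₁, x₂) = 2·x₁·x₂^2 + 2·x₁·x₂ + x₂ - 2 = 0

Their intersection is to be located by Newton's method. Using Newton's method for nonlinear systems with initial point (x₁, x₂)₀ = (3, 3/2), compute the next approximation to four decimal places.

(1.3600, 1.1120)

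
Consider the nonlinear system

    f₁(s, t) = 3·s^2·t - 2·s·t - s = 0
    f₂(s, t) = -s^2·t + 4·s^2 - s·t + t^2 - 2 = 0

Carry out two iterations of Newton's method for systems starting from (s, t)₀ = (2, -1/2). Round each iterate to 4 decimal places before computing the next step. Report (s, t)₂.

At (2, -1/2): F = (-6.0000, 17.2500).
Jacobian J = [[6·s·t - 2·t - 1, 3·s^2 - 2·s], [-2·s·t + 8·s - t, -s^2 - s + 2·t]].
At the point, J = [[-6.0000, 8.0000], [18.5000, -7.0000]] (det J = -106.0000).
Solving J·Δ = −F gives Δ = (-0.9057, 0.0708).
Then the next iterate is (s, t)₁ = (1.0943, -0.4292).
Round to (1.0943, -0.4292) and repeat: F = (-1.696844, 3.957820), J = [[-2.959641, 1.403877], [10.122947, -3.150192]].
Δ = (-0.0431, 1.1177), so (s, t)₂ = (1.0512, 0.6885).

(1.0512, 0.6885)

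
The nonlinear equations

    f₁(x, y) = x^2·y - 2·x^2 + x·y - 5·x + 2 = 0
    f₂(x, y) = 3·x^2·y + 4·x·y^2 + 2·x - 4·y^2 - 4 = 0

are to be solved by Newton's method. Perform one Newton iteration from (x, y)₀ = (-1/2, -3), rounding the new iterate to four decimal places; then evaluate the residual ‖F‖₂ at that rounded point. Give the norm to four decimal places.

16.7907

At (-1/2, -3): F = (4.7500, -61.2500).
Jacobian J = [[2·x·y - 4·x + y - 5, x^2 + x], [6·x·y + 4·y^2 + 2, 3·x^2 + 8·x·y - 8·y]].
At the point, J = [[-3.0000, -0.2500], [47.0000, 36.7500]] (det J = -98.5000).
Solving J·Δ = −F gives Δ = (1.6168, -0.4010).
Then the next iterate is (x, y)₁ = (1.1168, -3.4010).
Re-evaluating at (1.1168, -3.4010): F = (-14.118592, -9.088003), so ‖F‖₂ = 16.7907.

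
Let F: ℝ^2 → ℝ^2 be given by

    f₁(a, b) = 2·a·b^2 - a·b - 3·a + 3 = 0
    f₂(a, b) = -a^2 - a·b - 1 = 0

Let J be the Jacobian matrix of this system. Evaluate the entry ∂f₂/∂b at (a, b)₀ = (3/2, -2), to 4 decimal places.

-1.5000

∂f₂/∂b = -a.
At (3/2, -2) this is -1.5000.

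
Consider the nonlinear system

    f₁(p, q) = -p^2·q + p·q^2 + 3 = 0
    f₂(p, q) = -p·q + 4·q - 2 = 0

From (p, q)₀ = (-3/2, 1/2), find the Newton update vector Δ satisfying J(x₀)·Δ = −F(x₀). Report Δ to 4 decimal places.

At (-3/2, 1/2): F = (1.5000, 0.7500).
Jacobian J = [[-2·p·q + q^2, -p^2 + 2·p·q], [-q, -p + 4]].
At the point, J = [[1.7500, -3.7500], [-0.5000, 5.5000]] (det J = 7.7500).
Solving J·Δ = −F gives Δ = (-1.4274, -0.2661).

(-1.4274, -0.2661)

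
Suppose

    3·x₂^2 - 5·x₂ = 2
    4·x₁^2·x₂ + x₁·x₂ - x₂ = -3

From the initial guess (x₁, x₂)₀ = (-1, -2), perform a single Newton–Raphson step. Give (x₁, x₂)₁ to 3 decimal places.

At (-1, -2): F = (20.000, -1.000).
Jacobian J = [[0, 6·x₂ - 5], [8·x₁·x₂ + x₂, 4·x₁^2 + x₁ - 1]].
At the point, J = [[0.000, -17.000], [14.000, 2.000]] (det J = 238.000).
Solving J·Δ = −F gives Δ = (-0.097, 1.176).
Then the next iterate is (x₁, x₂)₁ = (-1.097, -0.824).

(-1.097, -0.824)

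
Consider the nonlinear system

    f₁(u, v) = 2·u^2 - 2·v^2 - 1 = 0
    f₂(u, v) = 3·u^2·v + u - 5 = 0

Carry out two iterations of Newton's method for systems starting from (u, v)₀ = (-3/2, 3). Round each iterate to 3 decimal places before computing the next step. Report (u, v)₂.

(-1.316, 1.211)

At (-3/2, 3): F = (-14.500, 13.750).
Jacobian J = [[4·u, -4·v], [6·u·v + 1, 3·u^2]].
At the point, J = [[-6.000, -12.000], [-26.000, 6.750]] (det J = -352.500).
Solving J·Δ = −F gives Δ = (0.190, -1.304).
Then the next iterate is (u, v)₁ = (-1.310, 1.696).
Round to (-1.310, 1.696) and repeat: F = (-3.32063, 2.42152), J = [[-5.240, -6.784], [-12.33056, 5.14830]].
Δ = (-0.006, -0.485), so (u, v)₂ = (-1.316, 1.211).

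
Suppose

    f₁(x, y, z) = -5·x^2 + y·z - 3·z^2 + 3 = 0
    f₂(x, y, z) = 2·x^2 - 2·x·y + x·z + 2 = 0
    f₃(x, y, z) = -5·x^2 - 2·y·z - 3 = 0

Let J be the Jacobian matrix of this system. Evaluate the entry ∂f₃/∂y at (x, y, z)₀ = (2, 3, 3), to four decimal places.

∂f₃/∂y = -2·z.
At (2, 3, 3) this is -6.0000.

-6.0000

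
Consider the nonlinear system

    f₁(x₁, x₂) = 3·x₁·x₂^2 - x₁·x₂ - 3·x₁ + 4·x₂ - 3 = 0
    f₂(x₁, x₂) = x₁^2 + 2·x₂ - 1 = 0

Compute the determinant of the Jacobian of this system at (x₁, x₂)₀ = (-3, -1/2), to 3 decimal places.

92.500

J = [[3·x₂^2 - x₂ - 3, 6·x₁·x₂ - x₁ + 4], [2·x₁, 2]].
At the point, J = [[-1.750, 16.000], [-6.000, 2.000]].
det J = 92.500.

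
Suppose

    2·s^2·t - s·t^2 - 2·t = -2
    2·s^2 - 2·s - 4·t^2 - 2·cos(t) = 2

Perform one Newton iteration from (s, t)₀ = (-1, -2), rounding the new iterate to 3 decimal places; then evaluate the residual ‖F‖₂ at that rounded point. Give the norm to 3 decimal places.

At (-1, -2): F = (6.000, -13.16771).
Jacobian J = [[4·s·t - t^2, 2·s^2 - 2·s·t - 2], [4·s - 2, -8·t + 2·sin(t)]].
At the point, J = [[4.000, -4.000], [-6.000, 14.18141]] (det J = 32.72562).
Solving J·Δ = −F gives Δ = (-0.991, 0.509).
Then the next iterate is (s, t)₁ = (-1.991, -1.491).
Re-evaluating at (-1.991, -1.491): F = (-2.41274, 0.85841), so ‖F‖₂ = 2.561.

2.561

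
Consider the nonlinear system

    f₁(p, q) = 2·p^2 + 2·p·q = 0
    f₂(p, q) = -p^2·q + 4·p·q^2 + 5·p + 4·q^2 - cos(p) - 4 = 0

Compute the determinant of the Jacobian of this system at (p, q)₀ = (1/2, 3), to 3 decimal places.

J = [[4·p + 2·q, 2·p], [-2·p·q + 4·q^2 + sin(p) + 5, -p^2 + 8·p·q + 8·q]].
At the point, J = [[8.000, 1.000], [38.47943, 35.750]].
det J = 247.521.

247.521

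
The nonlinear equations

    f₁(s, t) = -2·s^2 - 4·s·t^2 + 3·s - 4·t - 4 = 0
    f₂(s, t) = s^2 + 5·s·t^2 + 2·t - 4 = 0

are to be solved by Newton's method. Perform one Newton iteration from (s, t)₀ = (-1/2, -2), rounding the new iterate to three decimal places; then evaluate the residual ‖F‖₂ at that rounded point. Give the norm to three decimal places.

At (-1/2, -2): F = (10.000, -17.750).
Jacobian J = [[-4·s - 4·t^2 + 3, -8·s·t - 4], [2·s + 5·t^2, 10·s·t + 2]].
At the point, J = [[-11.000, -12.000], [19.000, 12.000]] (det J = 96.000).
Solving J·Δ = −F gives Δ = (0.969, -0.055).
Then the next iterate is (s, t)₁ = (0.469, -2.055).
Re-evaluating at (0.469, -2.055): F = (-2.73532, 2.01295), so ‖F‖₂ = 3.396.

3.396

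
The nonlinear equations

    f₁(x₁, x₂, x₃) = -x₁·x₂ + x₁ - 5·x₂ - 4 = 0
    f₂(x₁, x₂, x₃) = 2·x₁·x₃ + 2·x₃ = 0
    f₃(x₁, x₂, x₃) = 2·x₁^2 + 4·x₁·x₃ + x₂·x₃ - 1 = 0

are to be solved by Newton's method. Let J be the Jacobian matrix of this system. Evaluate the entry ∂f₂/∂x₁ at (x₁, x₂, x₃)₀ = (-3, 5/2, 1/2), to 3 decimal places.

∂f₂/∂x₁ = 2·x₃.
At (-3, 5/2, 1/2) this is 1.000.

1.000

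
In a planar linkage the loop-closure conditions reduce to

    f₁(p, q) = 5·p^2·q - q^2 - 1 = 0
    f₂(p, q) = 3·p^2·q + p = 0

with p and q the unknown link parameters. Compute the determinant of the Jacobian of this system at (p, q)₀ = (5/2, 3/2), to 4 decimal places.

J = [[10·p·q, 5·p^2 - 2·q], [6·p·q + 1, 3·p^2]].
At the point, J = [[37.5000, 28.2500], [23.5000, 18.7500]].
det J = 39.2500.

39.2500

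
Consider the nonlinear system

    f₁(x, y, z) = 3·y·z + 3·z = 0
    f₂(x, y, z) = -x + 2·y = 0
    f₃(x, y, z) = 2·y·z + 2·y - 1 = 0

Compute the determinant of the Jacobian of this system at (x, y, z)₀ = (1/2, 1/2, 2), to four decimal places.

-21.0000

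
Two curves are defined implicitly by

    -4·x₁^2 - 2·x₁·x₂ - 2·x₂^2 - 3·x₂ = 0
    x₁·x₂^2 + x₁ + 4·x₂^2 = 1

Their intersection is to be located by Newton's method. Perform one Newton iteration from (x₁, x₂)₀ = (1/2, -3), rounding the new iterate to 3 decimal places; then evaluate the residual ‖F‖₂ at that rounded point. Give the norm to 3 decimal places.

At (1/2, -3): F = (-7.000, 40.000).
Jacobian J = [[-8·x₁ - 2·x₂, -2·x₁ - 4·x₂ - 3], [x₂^2 + 1, 2·x₁·x₂ + 8·x₂]].
At the point, J = [[2.000, 8.000], [10.000, -27.000]] (det J = -134.000).
Solving J·Δ = −F gives Δ = (-0.978, 1.119).
Then the next iterate is (x₁, x₂)₁ = (-0.478, -1.881).
Re-evaluating at (-0.478, -1.881): F = (-4.14549, 10.98340), so ‖F‖₂ = 11.740.

11.740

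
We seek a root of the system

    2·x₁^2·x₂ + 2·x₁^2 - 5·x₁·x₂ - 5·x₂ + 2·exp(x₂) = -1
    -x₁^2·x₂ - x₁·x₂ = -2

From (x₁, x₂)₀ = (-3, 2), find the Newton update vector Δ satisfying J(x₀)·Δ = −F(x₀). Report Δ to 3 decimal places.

(-0.731, -2.884)

At (-3, 2): F = (89.77811, -10.000).
Jacobian J = [[4·x₁·x₂ + 4·x₁ - 5·x₂, 2·x₁^2 - 5·x₁ + 2·exp(x₂) - 5], [-2·x₁·x₂ - x₂, -x₁^2 - x₁]].
At the point, J = [[-46.000, 42.77811], [10.000, -6.000]] (det J = -151.78112).
Solving J·Δ = −F gives Δ = (-0.731, -2.884).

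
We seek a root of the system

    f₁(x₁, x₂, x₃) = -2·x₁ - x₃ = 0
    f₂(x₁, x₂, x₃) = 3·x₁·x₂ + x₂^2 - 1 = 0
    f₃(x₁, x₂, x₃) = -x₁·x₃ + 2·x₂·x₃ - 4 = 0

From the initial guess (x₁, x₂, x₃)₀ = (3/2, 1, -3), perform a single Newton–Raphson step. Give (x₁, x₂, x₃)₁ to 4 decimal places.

At (3/2, 1, -3): F = (0.0000, 4.5000, -5.5000).
Jacobian J = [[-2, 0, -1], [3·x₂, 3·x₁ + 2·x₂, 0], [-x₃, 2·x₃, -x₁ + 2·x₂]].
At the point, J = [[-2.0000, 0.0000, -1.0000], [3.0000, 6.5000, 0.0000], [3.0000, -6.0000, 0.5000]] (det J = 31.0000).
Solving J·Δ = −F gives Δ = (0.2823, -0.8226, -0.5645).
Then the next iterate is (x₁, x₂, x₃)₁ = (1.7823, 0.1774, -3.5645).

(1.7823, 0.1774, -3.5645)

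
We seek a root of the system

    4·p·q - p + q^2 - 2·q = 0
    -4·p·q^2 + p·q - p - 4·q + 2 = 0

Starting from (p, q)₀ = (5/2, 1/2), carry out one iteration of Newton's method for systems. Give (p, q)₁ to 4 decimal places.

At (5/2, 1/2): F = (1.7500, -3.7500).
Jacobian J = [[4·q - 1, 4·p + 2·q - 2], [-4·q^2 + q - 1, -8·p·q + p - 4]].
At the point, J = [[1.0000, 9.0000], [-1.5000, -11.5000]] (det J = 2.0000).
Solving J·Δ = −F gives Δ = (-6.8125, 0.5625).
Then the next iterate is (p, q)₁ = (-4.3125, 1.0625).

(-4.3125, 1.0625)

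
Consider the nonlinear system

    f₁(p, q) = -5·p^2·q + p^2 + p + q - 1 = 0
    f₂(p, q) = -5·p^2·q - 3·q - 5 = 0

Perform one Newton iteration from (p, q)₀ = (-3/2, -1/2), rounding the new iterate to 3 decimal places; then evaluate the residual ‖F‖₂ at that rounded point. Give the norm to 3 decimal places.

At (-3/2, -1/2): F = (4.875, 2.125).
Jacobian J = [[-10·p·q + 2·p + 1, -5·p^2 + 1], [-10·p·q, -5·p^2 - 3]].
At the point, J = [[-9.500, -10.250], [-7.500, -14.250]] (det J = 58.500).
Solving J·Δ = −F gives Δ = (0.815, -0.280).
Then the next iterate is (p, q)₁ = (-0.685, -0.780).
Re-evaluating at (-0.685, -0.780): F = (-0.16580, -0.83002), so ‖F‖₂ = 0.846.

0.846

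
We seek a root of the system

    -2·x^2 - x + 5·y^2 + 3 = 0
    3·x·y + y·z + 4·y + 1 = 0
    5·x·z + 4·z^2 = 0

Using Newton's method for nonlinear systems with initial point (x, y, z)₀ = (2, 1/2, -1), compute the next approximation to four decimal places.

(1.0844, 0.0020, -0.2889)

At (2, 1/2, -1): F = (-5.7500, 5.5000, -6.0000).
Jacobian J = [[-4·x - 1, 10·y, 0], [3·y, 3·x + z + 4, y], [5·z, 0, 5·x + 8·z]].
At the point, J = [[-9.0000, 5.0000, 0.0000], [1.5000, 9.0000, 0.5000], [-5.0000, 0.0000, 2.0000]] (det J = -189.5000).
Solving J·Δ = −F gives Δ = (-0.9156, -0.4980, 0.7111).
Then the next iterate is (x, y, z)₁ = (1.0844, 0.0020, -0.2889).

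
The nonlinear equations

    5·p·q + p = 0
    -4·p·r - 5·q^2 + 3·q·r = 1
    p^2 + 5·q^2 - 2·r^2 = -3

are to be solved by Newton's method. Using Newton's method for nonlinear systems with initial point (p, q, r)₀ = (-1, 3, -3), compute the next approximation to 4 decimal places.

(-0.4865, 1.4432, -1.6058)

At (-1, 3, -3): F = (-16.0000, -85.0000, 31.0000).
Jacobian J = [[5·q + 1, 5·p, 0], [-4·r, -10·q + 3·r, -4·p + 3·q], [2·p, 10·q, -4·r]].
At the point, J = [[16.0000, -5.0000, 0.0000], [12.0000, -39.0000, 13.0000], [-2.0000, 30.0000, 12.0000]] (det J = -12878.0000).
Solving J·Δ = −F gives Δ = (0.5135, -1.5568, 1.3942).
Then the next iterate is (p, q, r)₁ = (-0.4865, 1.4432, -1.6058).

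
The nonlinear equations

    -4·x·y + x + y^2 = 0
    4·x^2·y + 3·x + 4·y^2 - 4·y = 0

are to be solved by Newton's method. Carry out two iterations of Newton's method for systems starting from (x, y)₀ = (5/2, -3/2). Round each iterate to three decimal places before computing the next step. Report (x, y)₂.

At (5/2, -3/2): F = (19.750, -15.000).
Jacobian J = [[-4·y + 1, -4·x + 2·y], [8·x·y + 3, 4·x^2 + 8·y - 4]].
At the point, J = [[7.000, -13.000], [-27.000, 9.000]] (det J = -288.000).
Solving J·Δ = −F gives Δ = (-0.060, 1.487).
Then the next iterate is (x, y)₁ = (2.440, -0.013).
Round to (2.440, -0.013) and repeat: F = (2.56705, 7.06309), J = [[1.052, -9.786], [2.74624, 19.71040]].
Δ = (-2.515, -0.008), so (x, y)₂ = (-0.075, -0.021).

(-0.075, -0.021)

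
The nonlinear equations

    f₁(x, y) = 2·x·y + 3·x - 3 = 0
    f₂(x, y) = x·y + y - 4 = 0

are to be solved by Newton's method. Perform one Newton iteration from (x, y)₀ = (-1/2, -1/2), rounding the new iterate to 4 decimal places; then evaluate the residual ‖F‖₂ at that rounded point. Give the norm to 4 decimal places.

At (-1/2, -1/2): F = (-4.0000, -4.2500).
Jacobian J = [[2·y + 3, 2·x], [y, x + 1]].
At the point, J = [[2.0000, -1.0000], [-0.5000, 0.5000]] (det J = 0.5000).
Solving J·Δ = −F gives Δ = (12.5000, 21.0000).
Then the next iterate is (x, y)₁ = (12.0000, 20.5000).
Re-evaluating at (12.0000, 20.5000): F = (525.0000, 262.5000), so ‖F‖₂ = 586.9678.

586.9678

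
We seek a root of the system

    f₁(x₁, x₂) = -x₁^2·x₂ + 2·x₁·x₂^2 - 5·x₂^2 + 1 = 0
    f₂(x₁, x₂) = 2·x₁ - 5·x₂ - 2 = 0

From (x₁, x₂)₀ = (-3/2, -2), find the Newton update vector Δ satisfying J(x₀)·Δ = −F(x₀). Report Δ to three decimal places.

(-0.234, 0.906)

At (-3/2, -2): F = (-26.500, 5.000).
Jacobian J = [[-2·x₁·x₂ + 2·x₂^2, -x₁^2 + 4·x₁·x₂ - 10·x₂], [2, -5]].
At the point, J = [[2.000, 29.750], [2.000, -5.000]] (det J = -69.500).
Solving J·Δ = −F gives Δ = (-0.234, 0.906).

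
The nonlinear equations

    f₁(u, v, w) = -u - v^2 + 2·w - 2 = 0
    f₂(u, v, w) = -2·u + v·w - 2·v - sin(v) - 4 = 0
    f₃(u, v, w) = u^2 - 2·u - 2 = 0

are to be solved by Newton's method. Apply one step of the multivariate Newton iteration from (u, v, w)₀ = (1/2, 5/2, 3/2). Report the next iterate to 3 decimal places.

At (1/2, 5/2, 3/2): F = (-5.750, -6.84847, -2.750).
Jacobian J = [[-1, -2·v, 2], [-2, w - cos(v) - 2, v], [2·u - 2, 0, 0]].
At the point, J = [[-1.000, -5.000, 2.000], [-2.000, 0.30114, 2.500], [-1.000, 0.000, 0.000]] (det J = 13.10229).
Solving J·Δ = −F gives Δ = (-2.750, -0.367, 0.584).
Then the next iterate is (u, v, w)₁ = (-2.250, 2.133, 2.084).

(-2.250, 2.133, 2.084)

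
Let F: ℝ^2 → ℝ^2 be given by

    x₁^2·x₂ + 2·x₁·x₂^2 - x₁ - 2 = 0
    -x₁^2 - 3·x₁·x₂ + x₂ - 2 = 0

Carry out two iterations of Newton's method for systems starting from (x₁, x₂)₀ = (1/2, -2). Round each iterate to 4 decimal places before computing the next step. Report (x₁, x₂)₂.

(1.0051, -1.5411)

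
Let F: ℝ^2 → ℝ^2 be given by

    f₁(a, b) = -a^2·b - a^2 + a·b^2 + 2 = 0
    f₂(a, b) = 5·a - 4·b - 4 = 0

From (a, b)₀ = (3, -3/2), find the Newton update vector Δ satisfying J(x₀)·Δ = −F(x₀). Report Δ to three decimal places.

At (3, -3/2): F = (13.250, 17.000).
Jacobian J = [[-2·a·b - 2·a + b^2, -a^2 + 2·a·b], [5, -4]].
At the point, J = [[5.250, -18.000], [5.000, -4.000]] (det J = 69.000).
Solving J·Δ = −F gives Δ = (-3.667, -0.333).

(-3.667, -0.333)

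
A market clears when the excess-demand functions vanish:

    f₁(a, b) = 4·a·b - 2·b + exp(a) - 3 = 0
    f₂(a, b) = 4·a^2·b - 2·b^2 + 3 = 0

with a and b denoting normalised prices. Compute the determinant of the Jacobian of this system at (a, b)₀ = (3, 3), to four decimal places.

50.0529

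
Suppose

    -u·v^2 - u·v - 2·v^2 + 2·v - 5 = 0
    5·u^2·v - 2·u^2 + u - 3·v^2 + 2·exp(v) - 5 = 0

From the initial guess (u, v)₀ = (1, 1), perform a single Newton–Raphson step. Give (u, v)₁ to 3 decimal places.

At (1, 1): F = (-7.000, 1.43656).
Jacobian J = [[-v^2 - v, -2·u·v - u - 4·v + 2], [10·u·v - 4·u + 1, 5·u^2 - 6·v + 2·exp(v)]].
At the point, J = [[-2.000, -5.000], [7.000, 4.43656]] (det J = 26.12687).
Solving J·Δ = −F gives Δ = (0.914, -1.765).
Then the next iterate is (u, v)₁ = (1.914, -0.765).

(1.914, -0.765)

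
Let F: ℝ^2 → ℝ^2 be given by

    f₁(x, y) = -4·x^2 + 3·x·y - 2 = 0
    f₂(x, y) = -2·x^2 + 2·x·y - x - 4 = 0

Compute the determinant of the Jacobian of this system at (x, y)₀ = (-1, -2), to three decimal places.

J = [[-8·x + 3·y, 3·x], [-4·x + 2·y - 1, 2·x]].
At the point, J = [[2.000, -3.000], [-1.000, -2.000]].
det J = -7.000.

-7.000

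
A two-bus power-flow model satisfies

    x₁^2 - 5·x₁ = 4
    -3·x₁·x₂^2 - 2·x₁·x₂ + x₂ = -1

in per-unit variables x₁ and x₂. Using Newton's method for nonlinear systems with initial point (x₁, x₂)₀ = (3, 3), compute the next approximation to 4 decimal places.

At (3, 3): F = (-10.0000, -95.0000).
Jacobian J = [[2·x₁ - 5, 0], [-3·x₂^2 - 2·x₂, -6·x₁·x₂ - 2·x₁ + 1]].
At the point, J = [[1.0000, 0.0000], [-33.0000, -59.0000]] (det J = -59.0000).
Solving J·Δ = −F gives Δ = (10.0000, -7.2034).
Then the next iterate is (x₁, x₂)₁ = (13.0000, -4.2034).

(13.0000, -4.2034)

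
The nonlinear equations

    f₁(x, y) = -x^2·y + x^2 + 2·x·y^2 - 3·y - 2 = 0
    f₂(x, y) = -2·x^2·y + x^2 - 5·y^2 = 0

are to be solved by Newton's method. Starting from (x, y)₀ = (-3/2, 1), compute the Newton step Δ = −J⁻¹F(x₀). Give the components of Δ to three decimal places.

(-7.250, -2.000)

At (-3/2, 1): F = (-8.000, -7.250).
Jacobian J = [[-2·x·y + 2·x + 2·y^2, -x^2 + 4·x·y - 3], [-4·x·y + 2·x, -2·x^2 - 10·y]].
At the point, J = [[2.000, -11.250], [3.000, -14.500]] (det J = 4.750).
Solving J·Δ = −F gives Δ = (-7.250, -2.000).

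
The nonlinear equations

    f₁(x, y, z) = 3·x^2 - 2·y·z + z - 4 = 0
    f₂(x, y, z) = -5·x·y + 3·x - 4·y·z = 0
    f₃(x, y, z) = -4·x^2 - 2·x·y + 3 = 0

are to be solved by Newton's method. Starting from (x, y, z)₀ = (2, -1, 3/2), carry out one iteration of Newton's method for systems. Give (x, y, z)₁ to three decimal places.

(1.049, 0.078, 2.216)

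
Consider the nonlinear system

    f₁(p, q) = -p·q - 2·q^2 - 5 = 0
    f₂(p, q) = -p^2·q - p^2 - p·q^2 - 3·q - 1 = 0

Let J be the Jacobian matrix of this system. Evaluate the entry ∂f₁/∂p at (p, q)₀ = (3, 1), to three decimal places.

∂f₁/∂p = -q.
At (3, 1) this is -1.000.

-1.000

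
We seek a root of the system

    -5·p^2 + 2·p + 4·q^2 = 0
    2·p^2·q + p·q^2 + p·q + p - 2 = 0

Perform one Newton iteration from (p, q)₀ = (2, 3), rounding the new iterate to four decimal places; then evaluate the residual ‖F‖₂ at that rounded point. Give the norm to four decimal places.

At (2, 3): F = (20.0000, 48.0000).
Jacobian J = [[-10·p + 2, 8·q], [4·p·q + q^2 + q + 1, 2·p^2 + 2·p·q + p]].
At the point, J = [[-18.0000, 24.0000], [37.0000, 22.0000]] (det J = -1284.0000).
Solving J·Δ = −F gives Δ = (-0.5545, -1.2492).
Then the next iterate is (p, q)₁ = (1.4455, 1.7508).
Re-evaluating at (1.4455, 1.7508): F = (4.704851, 13.723663), so ‖F‖₂ = 14.5077.

14.5077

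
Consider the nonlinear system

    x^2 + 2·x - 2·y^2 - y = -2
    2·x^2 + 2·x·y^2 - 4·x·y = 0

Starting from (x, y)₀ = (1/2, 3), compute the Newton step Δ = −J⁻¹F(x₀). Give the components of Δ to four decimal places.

(0.2198, -1.3147)

At (1/2, 3): F = (-17.7500, 3.5000).
Jacobian J = [[2·x + 2, -4·y - 1], [4·x + 2·y^2 - 4·y, 4·x·y - 4·x]].
At the point, J = [[3.0000, -13.0000], [8.0000, 4.0000]] (det J = 116.0000).
Solving J·Δ = −F gives Δ = (0.2198, -1.3147).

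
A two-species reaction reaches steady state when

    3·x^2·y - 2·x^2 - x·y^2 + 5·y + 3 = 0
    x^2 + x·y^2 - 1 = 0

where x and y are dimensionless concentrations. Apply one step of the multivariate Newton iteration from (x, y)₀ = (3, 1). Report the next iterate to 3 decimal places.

(1.671, 0.717)

At (3, 1): F = (14.000, 11.000).
Jacobian J = [[6·x·y - 4·x - y^2, 3·x^2 - 2·x·y + 5], [2·x + y^2, 2·x·y]].
At the point, J = [[5.000, 26.000], [7.000, 6.000]] (det J = -152.000).
Solving J·Δ = −F gives Δ = (-1.329, -0.283).
Then the next iterate is (x, y)₁ = (1.671, 0.717).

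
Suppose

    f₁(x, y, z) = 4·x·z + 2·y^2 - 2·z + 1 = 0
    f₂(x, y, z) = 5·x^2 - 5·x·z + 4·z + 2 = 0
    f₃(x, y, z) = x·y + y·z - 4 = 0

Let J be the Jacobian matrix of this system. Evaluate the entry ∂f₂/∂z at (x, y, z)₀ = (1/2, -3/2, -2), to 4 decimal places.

∂f₂/∂z = -5·x + 4.
At (1/2, -3/2, -2) this is 1.5000.

1.5000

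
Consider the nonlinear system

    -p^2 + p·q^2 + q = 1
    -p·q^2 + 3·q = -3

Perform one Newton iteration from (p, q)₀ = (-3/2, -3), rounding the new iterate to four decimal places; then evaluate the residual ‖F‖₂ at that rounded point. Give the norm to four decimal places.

At (-3/2, -3): F = (-19.7500, 7.5000).
Jacobian J = [[-2·p + q^2, 2·p·q + 1], [-q^2, -2·p·q + 3]].
At the point, J = [[12.0000, 10.0000], [-9.0000, -6.0000]] (det J = 18.0000).
Solving J·Δ = −F gives Δ = (-2.4167, 4.8750).
Then the next iterate is (p, q)₁ = (-3.9167, 1.8750).
Re-evaluating at (-3.9167, 1.8750): F = (-28.235187, 22.394648), so ‖F‖₂ = 36.0381.

36.0381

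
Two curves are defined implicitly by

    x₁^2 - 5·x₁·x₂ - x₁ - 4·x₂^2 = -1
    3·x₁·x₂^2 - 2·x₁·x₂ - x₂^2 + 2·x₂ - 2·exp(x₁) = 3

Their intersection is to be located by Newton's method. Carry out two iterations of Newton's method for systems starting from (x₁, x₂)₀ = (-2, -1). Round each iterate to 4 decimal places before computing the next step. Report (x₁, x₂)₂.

At (-2, -1): F = (-7.0000, -16.270671).
Jacobian J = [[2·x₁ - 5·x₂ - 1, -5·x₁ - 8·x₂], [3·x₂^2 - 2·x₂ - 2·exp(x₁), 6·x₁·x₂ - 2·x₁ - 2·x₂ + 2]].
At the point, J = [[0.0000, 18.0000], [4.729329, 20.0000]] (det J = -85.127930).
Solving J·Δ = −F gives Δ = (1.7958, 0.3889).
Then the next iterate is (x₁, x₂)₁ = (-0.2042, -0.6111).
Round to (-0.2042, -0.6111) and repeat: F = (-0.871808, -6.704586), J = [[1.6471, 5.9098], [0.711931, 4.379320]].
Δ = (-11.9119, 3.4674), so (x₁, x₂)₂ = (-12.1161, 2.8563).

(-12.1161, 2.8563)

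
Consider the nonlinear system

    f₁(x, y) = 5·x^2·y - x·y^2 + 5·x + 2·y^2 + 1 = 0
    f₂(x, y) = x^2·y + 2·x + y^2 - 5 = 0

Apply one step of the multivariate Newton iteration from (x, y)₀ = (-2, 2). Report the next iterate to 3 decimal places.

(0.792, 3.719)

At (-2, 2): F = (47.000, 3.000).
Jacobian J = [[10·x·y - y^2 + 5, 5·x^2 - 2·x·y + 4·y], [2·x·y + 2, x^2 + 2·y]].
At the point, J = [[-39.000, 36.000], [-6.000, 8.000]] (det J = -96.000).
Solving J·Δ = −F gives Δ = (2.792, 1.719).
Then the next iterate is (x, y)₁ = (0.792, 3.719).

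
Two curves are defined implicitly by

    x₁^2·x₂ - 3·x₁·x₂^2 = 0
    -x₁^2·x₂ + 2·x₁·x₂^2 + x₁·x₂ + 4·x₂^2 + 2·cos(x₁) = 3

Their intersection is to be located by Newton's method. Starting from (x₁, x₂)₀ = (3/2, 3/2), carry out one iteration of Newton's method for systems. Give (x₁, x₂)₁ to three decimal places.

(1.416, 0.917)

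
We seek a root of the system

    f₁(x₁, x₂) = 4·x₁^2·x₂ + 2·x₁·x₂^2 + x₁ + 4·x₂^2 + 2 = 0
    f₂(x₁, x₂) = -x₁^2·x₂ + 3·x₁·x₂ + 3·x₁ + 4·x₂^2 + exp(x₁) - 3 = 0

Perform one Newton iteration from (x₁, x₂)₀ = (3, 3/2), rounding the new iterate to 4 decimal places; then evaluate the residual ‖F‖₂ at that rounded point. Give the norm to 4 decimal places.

27.8611

At (3, 3/2): F = (81.5000, 35.085537).
Jacobian J = [[8·x₁·x₂ + 2·x₂^2 + 1, 4·x₁^2 + 4·x₁·x₂ + 8·x₂], [-2·x₁·x₂ + 3·x₂ + exp(x₁) + 3, -x₁^2 + 3·x₁ + 8·x₂]].
At the point, J = [[41.5000, 66.0000], [18.585537, 12.0000]] (det J = -728.645437).
Solving J·Δ = −F gives Δ = (-1.8358, -0.0805).
Then the next iterate is (x₁, x₂)₁ = (1.1642, 1.4195).
Re-evaluating at (1.1642, 1.4195): F = (23.611544, 14.789690), so ‖F‖₂ = 27.8611.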